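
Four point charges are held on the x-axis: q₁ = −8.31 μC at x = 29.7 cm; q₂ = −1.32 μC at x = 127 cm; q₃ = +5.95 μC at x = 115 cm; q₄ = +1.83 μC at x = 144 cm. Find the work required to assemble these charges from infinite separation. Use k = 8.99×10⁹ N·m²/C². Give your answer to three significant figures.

-0.918 J

The assembly work is the sum of pairwise potential energies, U = Σ_{i<j} kqᵢqⱼ/rᵢⱼ.
Pair separations: r₁₂ = 0.973 m, r₁₃ = 0.853 m, r₁₄ = 1.14 m, r₂₃ = 0.120 m, r₂₄ = 0.170 m, r₃₄ = 0.290 m.
Summing all 6 pair terms gives U = -0.918 J.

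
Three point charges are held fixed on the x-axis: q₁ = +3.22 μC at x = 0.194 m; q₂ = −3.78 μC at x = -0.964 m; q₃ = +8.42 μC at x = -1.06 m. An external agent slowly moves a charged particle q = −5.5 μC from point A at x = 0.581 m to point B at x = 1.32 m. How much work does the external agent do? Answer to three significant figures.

0.310 J

For quasistatic motion the external work equals the change in potential energy: W_ext = qΔV = q(V_B − V_A).
At A: distances to the source charges are 0.387 m, 1.54 m, 1.64 m; V_A = Σ kqᵢ/rᵢ = 9.89×10⁴ V.
At B: distances to the source charges are 1.13 m, 2.28 m, 2.38 m; V_B = Σ kqᵢ/rᵢ = 4.26×10⁴ V.
ΔV = V_B − V_A = -5.63×10⁴ V.
W_ext = qΔV = (-5.50×10⁻⁶ C)(-5.63×10⁴ V) = 0.310 J.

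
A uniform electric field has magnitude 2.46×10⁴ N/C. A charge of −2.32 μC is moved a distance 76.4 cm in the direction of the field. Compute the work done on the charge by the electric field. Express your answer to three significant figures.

-0.0436 J

The potential change for a displacement 76.4 cm in the direction of the field is ΔV = −Ed = -1.88×10⁴ V.
W_field = −qΔV = -0.0436 J.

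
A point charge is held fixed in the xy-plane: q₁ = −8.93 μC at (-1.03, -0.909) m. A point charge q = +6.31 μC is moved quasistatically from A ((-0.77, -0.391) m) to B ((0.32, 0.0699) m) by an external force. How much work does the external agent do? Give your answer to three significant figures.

For quasistatic motion the external work equals the change in potential energy: W_ext = qΔV = q(V_B − V_A).
At A: distance to the source charge is 0.580 m; V_A = kq₁/r = -1.39×10⁵ V.
At B: distance to the source charge is 1.67 m; V_B = kq₁/r = -4.81×10⁴ V.
ΔV = V_B − V_A = 9.04×10⁴ V.
W_ext = qΔV = (6.31×10⁻⁶ C)(9.04×10⁴ V) = 0.570 J.

0.570 J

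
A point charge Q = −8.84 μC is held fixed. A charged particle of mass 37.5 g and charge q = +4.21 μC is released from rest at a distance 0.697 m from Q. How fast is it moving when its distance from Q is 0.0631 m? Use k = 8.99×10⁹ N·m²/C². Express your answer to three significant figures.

16.0 m/s

Only the electrostatic force acts, so mechanical energy is conserved: ½mv² = U₁ − U₂ = kQq(1/r₁ − 1/r₂).
U₁ − U₂ = (8.99×10⁹ N·m²/C²)(-8.84×10⁻⁶ C)(4.21×10⁻⁶ C)(1/0.697 − 1/0.0631) = 4.82 J.
v = √(2·4.82/0.0375) = 16.0 m/s.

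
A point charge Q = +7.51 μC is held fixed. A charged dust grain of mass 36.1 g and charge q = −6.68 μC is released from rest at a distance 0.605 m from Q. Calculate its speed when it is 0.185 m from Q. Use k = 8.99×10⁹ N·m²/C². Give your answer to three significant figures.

9.68 m/s

Only the electrostatic force acts, so mechanical energy is conserved: ½mv² = U₁ − U₂ = kQq(1/r₁ − 1/r₂).
U₁ − U₂ = (8.99×10⁹ N·m²/C²)(7.51×10⁻⁶ C)(-6.68×10⁻⁶ C)(1/0.605 − 1/0.185) = 1.69 J.
v = √(2·1.69/0.0361) = 9.68 m/s.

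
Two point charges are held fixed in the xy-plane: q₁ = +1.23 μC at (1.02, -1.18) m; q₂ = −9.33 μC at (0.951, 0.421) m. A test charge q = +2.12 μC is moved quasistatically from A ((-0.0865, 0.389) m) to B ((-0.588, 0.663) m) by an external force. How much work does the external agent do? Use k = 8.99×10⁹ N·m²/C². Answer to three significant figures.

0.0545 J

For quasistatic motion the external work equals the change in potential energy: W_ext = qΔV = q(V_B − V_A).
At A: distances to the source charges are 1.92 m, 1.04 m; V_A = Σ kqᵢ/rᵢ = -7.50×10⁴ V.
At B: distances to the source charges are 2.45 m, 1.56 m; V_B = Σ kqᵢ/rᵢ = -4.93×10⁴ V.
ΔV = V_B − V_A = 2.57×10⁴ V.
W_ext = qΔV = (2.12×10⁻⁶ C)(2.57×10⁴ V) = 0.0545 J.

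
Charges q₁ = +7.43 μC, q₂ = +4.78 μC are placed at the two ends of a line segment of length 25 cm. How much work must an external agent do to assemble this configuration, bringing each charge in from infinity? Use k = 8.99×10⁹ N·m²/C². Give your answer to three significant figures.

The work to assemble the configuration equals its total potential energy, U = Σ kqᵢqⱼ/rᵢⱼ over all pairs.
The separation is r = 0.250 m.
U = (1.28) = 1.28 J.

1.28 J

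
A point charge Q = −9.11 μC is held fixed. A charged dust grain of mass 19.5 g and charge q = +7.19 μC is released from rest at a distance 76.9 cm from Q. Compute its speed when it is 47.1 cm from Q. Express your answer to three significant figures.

7.05 m/s

Only the electrostatic force acts, so mechanical energy is conserved: ½mv² = U₁ − U₂ = kQq(1/r₁ − 1/r₂).
U₁ − U₂ = (8.99×10⁹ N·m²/C²)(-9.11×10⁻⁶ C)(7.19×10⁻⁶ C)(1/0.769 − 1/0.471) = 0.484 J.
v = √(2·0.484/0.0195) = 7.05 m/s.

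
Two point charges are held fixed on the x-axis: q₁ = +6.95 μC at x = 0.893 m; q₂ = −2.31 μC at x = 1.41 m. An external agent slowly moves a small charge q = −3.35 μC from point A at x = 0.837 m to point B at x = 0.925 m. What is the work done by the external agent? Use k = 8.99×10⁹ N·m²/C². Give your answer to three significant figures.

For quasistatic motion the external work equals the change in potential energy: W_ext = qΔV = q(V_B − V_A).
At A: distances to the source charges are 0.0560 m, 0.573 m; V_A = Σ kqᵢ/rᵢ = 1.08×10⁶ V.
At B: distances to the source charges are 0.0320 m, 0.485 m; V_B = Σ kqᵢ/rᵢ = 1.91×10⁶ V.
ΔV = V_B − V_A = 8.30×10⁵ V.
W_ext = qΔV = (-3.35×10⁻⁶ C)(8.30×10⁵ V) = -2.78 J.

-2.78 J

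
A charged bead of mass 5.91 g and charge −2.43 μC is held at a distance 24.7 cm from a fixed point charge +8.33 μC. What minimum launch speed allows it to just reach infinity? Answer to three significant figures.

To just escape, total mechanical energy must reach zero at infinity: ½mv²_min + U = 0, so ½mv²_min = −U = |kQq|/r.
|U| = |kQq|/r = (8.99×10⁹ N·m²/C²)(8.33×10⁻⁶)(2.43×10⁻⁶)/(0.247) = 0.737 J.
v_min = √(2|U|/m) = √(2·0.737/5.91×10⁻³) = 15.8 m/s.

15.8 m/s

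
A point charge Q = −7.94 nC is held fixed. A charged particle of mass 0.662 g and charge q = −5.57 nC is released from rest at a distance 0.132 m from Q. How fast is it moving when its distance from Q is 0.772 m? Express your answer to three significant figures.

0.0869 m/s

Only the electrostatic force acts, so mechanical energy is conserved: ½mv² = U₁ − U₂ = kQq(1/r₁ − 1/r₂).
U₁ − U₂ = (8.99×10⁹ N·m²/C²)(-7.94×10⁻⁹ C)(-5.57×10⁻⁹ C)(1/0.132 − 1/0.772) = 2.50×10⁻⁶ J.
v = √(2·2.50×10⁻⁶/6.62×10⁻⁴) = 0.0869 m/s.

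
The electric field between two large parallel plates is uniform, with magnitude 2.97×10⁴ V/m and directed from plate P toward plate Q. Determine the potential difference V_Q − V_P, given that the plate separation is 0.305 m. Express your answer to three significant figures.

-9060 V

In a uniform field, potential decreases in the direction of E: ΔV = −E·d for a displacement d parallel to E.
Going from P to Q is a displacement of 0.305 m along the field, so V_Q − V_P = −Ed = -9060 V.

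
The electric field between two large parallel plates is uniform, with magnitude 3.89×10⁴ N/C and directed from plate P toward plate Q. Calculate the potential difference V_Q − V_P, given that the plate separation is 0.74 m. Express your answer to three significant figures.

In a uniform field, potential decreases in the direction of E: ΔV = −E·d for a displacement d parallel to E.
Going from P to Q is a displacement of 0.74 m along the field, so V_Q − V_P = −Ed = -2.88×10⁴ V.

-2.88×10⁴ V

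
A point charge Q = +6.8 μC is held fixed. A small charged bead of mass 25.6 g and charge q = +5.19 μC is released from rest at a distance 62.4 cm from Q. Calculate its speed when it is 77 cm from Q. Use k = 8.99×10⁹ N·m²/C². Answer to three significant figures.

2.74 m/s

Only the electrostatic force acts, so mechanical energy is conserved: ½mv² = U₁ − U₂ = kQq(1/r₁ − 1/r₂).
U₁ − U₂ = (8.99×10⁹ N·m²/C²)(6.80×10⁻⁶ C)(5.19×10⁻⁶ C)(1/0.624 − 1/0.770) = 0.0964 J.
v = √(2·0.0964/0.0256) = 2.74 m/s.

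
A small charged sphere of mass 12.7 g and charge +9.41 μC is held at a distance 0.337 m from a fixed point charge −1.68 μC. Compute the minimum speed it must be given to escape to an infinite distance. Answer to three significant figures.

To just escape, total mechanical energy must reach zero at infinity: ½mv²_min + U = 0, so ½mv²_min = −U = |kQq|/r.
|U| = |kQq|/r = (8.99×10⁹ N·m²/C²)(1.68×10⁻⁶)(9.41×10⁻⁶)/(0.337) = 0.422 J.
v_min = √(2|U|/m) = √(2·0.422/0.0127) = 8.15 m/s.

8.15 m/s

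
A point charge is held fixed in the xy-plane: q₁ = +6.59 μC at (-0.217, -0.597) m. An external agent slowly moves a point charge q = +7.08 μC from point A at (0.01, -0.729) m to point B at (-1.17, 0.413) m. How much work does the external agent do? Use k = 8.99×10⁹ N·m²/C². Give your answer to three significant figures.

For quasistatic motion the external work equals the change in potential energy: W_ext = qΔV = q(V_B − V_A).
At A: distance to the source charge is 0.263 m; V_A = kq₁/r = 2.26×10⁵ V.
At B: distance to the source charge is 1.39 m; V_B = kq₁/r = 4.27×10⁴ V.
ΔV = V_B − V_A = -1.83×10⁵ V.
W_ext = qΔV = (7.08×10⁻⁶ C)(-1.83×10⁵ V) = -1.30 J.

-1.30 J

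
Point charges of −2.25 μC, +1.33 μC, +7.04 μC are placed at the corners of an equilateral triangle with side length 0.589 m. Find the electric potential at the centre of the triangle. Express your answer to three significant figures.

Electric potential is a scalar, so the contributions from each charge add algebraically: V = Σ kqᵢ/rᵢ.
The distance from each vertex to the centroid is a/√3 = 0.340 m.
V = k[(-2.25×10⁻⁶)/(0.340) + (1.33×10⁻⁶)/(0.340) + (7.04×10⁻⁶)/(0.340)] = 1.62×10⁵ V.

1.62×10⁵ V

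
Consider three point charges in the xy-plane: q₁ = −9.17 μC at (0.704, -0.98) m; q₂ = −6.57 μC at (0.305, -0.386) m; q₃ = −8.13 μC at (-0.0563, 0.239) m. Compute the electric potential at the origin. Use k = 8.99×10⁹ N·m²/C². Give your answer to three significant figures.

-4.86×10⁵ V

The total potential is the scalar sum of each charge's contribution, V = Σ kqᵢ/rᵢ.
Distances from the field point to each charge: r₁ = 1.21 m, r₂ = 0.492 m, r₃ = 0.246 m.
V = k[(-9.17×10⁻⁶)/(1.21) + (-6.57×10⁻⁶)/(0.492) + (-8.13×10⁻⁶)/(0.246)] = -4.86×10⁵ V.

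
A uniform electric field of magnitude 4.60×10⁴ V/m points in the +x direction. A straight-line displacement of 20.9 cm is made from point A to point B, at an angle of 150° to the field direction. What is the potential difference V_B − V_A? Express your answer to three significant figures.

Only the component of displacement along E changes the potential: ΔV = −E·d·cosθ.
ΔV = −(4.60×10⁴ V/m)(0.209 m)cos150° = 8330 V.

8330 V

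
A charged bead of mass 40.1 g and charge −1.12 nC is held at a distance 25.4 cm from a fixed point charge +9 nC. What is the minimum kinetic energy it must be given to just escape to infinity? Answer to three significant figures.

3.57×10⁻⁷ J

To just escape, total mechanical energy must reach zero at infinity: ½mv²_min + U = 0, so ½mv²_min = −U = |kQq|/r.
|U| = |kQq|/r = (8.99×10⁹ N·m²/C²)(9.00×10⁻⁹)(1.12×10⁻⁹)/(0.254) = 3.57×10⁻⁷ J.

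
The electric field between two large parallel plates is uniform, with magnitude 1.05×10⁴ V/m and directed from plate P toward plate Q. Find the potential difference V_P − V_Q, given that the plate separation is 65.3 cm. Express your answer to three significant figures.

In a uniform field, potential decreases in the direction of E: ΔV = −E·d for a displacement d parallel to E.
Going from Q to P is a displacement of 65.3 cm opposite to the field, so V_P − V_Q = +Ed = 6860 V.

6860 V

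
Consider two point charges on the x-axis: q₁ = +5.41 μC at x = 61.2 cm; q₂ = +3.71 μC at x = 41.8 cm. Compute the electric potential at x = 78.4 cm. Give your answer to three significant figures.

The total potential is the scalar sum of each charge's contribution, V = Σ kqᵢ/rᵢ.
Distances from the field point to each charge: r₁ = 0.172 m, r₂ = 0.366 m.
V = k[(5.41×10⁻⁶)/(0.172) + (3.71×10⁻⁶)/(0.366)] = 3.74×10⁵ V.

3.74×10⁵ V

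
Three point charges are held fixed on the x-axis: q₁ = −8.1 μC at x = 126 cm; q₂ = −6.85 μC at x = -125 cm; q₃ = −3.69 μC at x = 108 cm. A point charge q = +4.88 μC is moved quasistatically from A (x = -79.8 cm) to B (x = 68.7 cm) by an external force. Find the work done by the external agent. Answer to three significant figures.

-0.264 J

For quasistatic motion the external work equals the change in potential energy: W_ext = qΔV = q(V_B − V_A).
At A: distances to the source charges are 2.06 m, 0.452 m, 1.88 m; V_A = Σ kqᵢ/rᵢ = -1.89×10⁵ V.
At B: distances to the source charges are 0.573 m, 1.94 m, 0.393 m; V_B = Σ kqᵢ/rᵢ = -2.43×10⁵ V.
ΔV = V_B − V_A = -5.40×10⁴ V.
W_ext = qΔV = (4.88×10⁻⁶ C)(-5.40×10⁴ V) = -0.264 J.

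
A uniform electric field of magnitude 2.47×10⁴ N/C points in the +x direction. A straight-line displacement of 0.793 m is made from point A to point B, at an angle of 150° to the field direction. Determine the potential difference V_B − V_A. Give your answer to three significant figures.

1.70×10⁴ V

Only the component of displacement along E changes the potential: ΔV = −E·d·cosθ.
ΔV = −(2.47×10⁴ V/m)(0.793 m)cos150° = 1.70×10⁴ V.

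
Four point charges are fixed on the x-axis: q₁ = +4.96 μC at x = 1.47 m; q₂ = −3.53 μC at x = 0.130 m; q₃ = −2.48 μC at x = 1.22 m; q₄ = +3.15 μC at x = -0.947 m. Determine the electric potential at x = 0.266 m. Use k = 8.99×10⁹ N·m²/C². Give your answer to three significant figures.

Electric potential is a scalar, so the contributions from each charge add algebraically: V = Σ kqᵢ/rᵢ.
Distances from the field point to each charge: r₁ = 1.20 m, r₂ = 0.136 m, r₃ = 0.954 m, r₄ = 1.21 m.
V = k[(4.96×10⁻⁶)/(1.20) + (-3.53×10⁻⁶)/(0.136) + (-2.48×10⁻⁶)/(0.954) + (3.15×10⁻⁶)/(1.21)] = -1.96×10⁵ V.

-1.96×10⁵ V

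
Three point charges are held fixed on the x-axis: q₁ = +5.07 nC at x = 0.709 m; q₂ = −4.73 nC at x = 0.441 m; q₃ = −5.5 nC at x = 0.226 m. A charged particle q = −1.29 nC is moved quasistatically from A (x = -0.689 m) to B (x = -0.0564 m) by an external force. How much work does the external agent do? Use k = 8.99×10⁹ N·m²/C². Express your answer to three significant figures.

For quasistatic motion the external work equals the change in potential energy: W_ext = qΔV = q(V_B − V_A).
At A: distances to the source charges are 1.40 m, 1.13 m, 0.915 m; V_A = Σ kqᵢ/rᵢ = -59.1 V.
At B: distances to the source charges are 0.765 m, 0.497 m, 0.282 m; V_B = Σ kqᵢ/rᵢ = -201 V.
ΔV = V_B − V_A = -142 V.
W_ext = qΔV = (-1.29×10⁻⁹ C)(-142 V) = 1.83×10⁻⁷ J.

1.83×10⁻⁷ J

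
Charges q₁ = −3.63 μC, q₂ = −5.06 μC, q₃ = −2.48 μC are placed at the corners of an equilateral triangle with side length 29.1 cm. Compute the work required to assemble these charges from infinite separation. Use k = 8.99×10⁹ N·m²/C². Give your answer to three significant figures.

1.23 J

The work to assemble the configuration equals its total potential energy, U = Σ kqᵢqⱼ/rᵢⱼ over all pairs.
All three pair separations equal the side length, 0.291 m.
U = (0.567) + (0.278) + (0.388) = 1.23 J.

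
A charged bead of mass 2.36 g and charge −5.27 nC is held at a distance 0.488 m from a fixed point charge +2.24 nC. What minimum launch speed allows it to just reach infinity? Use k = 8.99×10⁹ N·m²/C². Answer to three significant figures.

0.0136 m/s

To just escape, total mechanical energy must reach zero at infinity: ½mv²_min + U = 0, so ½mv²_min = −U = |kQq|/r.
|U| = |kQq|/r = (8.99×10⁹ N·m²/C²)(2.24×10⁻⁹)(5.27×10⁻⁹)/(0.488) = 2.17×10⁻⁷ J.
v_min = √(2|U|/m) = √(2·2.17×10⁻⁷/2.36×10⁻³) = 0.0136 m/s.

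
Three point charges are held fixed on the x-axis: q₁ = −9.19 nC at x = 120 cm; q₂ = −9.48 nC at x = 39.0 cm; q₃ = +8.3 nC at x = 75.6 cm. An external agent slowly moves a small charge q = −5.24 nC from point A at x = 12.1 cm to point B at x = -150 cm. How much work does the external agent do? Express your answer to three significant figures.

-1.22×10⁻⁶ J

For quasistatic motion the external work equals the change in potential energy: W_ext = qΔV = q(V_B − V_A).
At A: distances to the source charges are 1.08 m, 0.269 m, 0.635 m; V_A = Σ kqᵢ/rᵢ = -276 V.
At B: distances to the source charges are 2.70 m, 1.89 m, 2.26 m; V_B = Σ kqᵢ/rᵢ = -42.6 V.
ΔV = V_B − V_A = 233 V.
W_ext = qΔV = (-5.24×10⁻⁹ C)(233 V) = -1.22×10⁻⁶ J.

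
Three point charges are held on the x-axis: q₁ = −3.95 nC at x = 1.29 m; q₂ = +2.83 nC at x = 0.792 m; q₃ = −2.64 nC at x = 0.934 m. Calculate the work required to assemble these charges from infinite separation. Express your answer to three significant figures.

The assembly work is the sum of pairwise potential energies, U = Σ_{i<j} kqᵢqⱼ/rᵢⱼ.
Pair separations: r₁₂ = 0.498 m, r₁₃ = 0.356 m, r₂₃ = 0.142 m.
U = (-2.02×10⁻⁷) + (2.63×10⁻⁷) + (-4.73×10⁻⁷) = -4.11×10⁻⁷ J.

-4.11×10⁻⁷ J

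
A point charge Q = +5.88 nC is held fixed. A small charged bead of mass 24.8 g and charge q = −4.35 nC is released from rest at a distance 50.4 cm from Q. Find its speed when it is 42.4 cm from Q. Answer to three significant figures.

2.63×10⁻³ m/s

Only the electrostatic force acts, so mechanical energy is conserved: ½mv² = U₁ − U₂ = kQq(1/r₁ − 1/r₂).
U₁ − U₂ = (8.99×10⁹ N·m²/C²)(5.88×10⁻⁹ C)(-4.35×10⁻⁹ C)(1/0.504 − 1/0.424) = 8.61×10⁻⁸ J.
v = √(2·8.61×10⁻⁸/0.0248) = 2.63×10⁻³ m/s.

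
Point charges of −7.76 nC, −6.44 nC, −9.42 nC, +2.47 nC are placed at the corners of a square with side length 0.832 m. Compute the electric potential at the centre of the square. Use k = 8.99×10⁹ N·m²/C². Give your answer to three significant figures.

-323 V

Electric potential is a scalar, so the contributions from each charge add algebraically: V = Σ kqᵢ/rᵢ.
The distance from each corner to the centre is a√2/2 = 0.588 m.
V = k[(-7.76×10⁻⁹)/(0.588) + (-6.44×10⁻⁹)/(0.588) + (-9.42×10⁻⁹)/(0.588) + (2.47×10⁻⁹)/(0.588)] = -323 V.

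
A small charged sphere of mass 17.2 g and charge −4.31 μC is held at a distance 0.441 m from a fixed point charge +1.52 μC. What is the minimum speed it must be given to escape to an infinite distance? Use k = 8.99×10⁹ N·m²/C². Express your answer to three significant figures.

To just escape, total mechanical energy must reach zero at infinity: ½mv²_min + U = 0, so ½mv²_min = −U = |kQq|/r.
|U| = |kQq|/r = (8.99×10⁹ N·m²/C²)(1.52×10⁻⁶)(4.31×10⁻⁶)/(0.441) = 0.134 J.
v_min = √(2|U|/m) = √(2·0.134/0.0172) = 3.94 m/s.

3.94 m/s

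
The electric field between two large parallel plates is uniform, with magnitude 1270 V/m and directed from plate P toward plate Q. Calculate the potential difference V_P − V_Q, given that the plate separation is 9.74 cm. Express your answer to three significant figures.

In a uniform field, potential decreases in the direction of E: ΔV = −E·d for a displacement d parallel to E.
Going from Q to P is a displacement of 9.74 cm opposite to the field, so V_P − V_Q = +Ed = 124 V.

124 V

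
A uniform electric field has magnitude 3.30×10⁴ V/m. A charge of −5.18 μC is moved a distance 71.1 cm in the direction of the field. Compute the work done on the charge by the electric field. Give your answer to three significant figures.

-0.122 J

The potential change for a displacement 71.1 cm in the direction of the field is ΔV = −Ed = -2.35×10⁴ V.
W_field = −qΔV = -0.122 J.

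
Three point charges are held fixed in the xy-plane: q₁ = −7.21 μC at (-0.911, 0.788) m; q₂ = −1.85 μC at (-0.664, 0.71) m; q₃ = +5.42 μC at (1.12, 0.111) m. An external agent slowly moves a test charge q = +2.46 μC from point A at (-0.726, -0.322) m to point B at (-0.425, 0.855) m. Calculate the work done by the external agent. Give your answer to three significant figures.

For quasistatic motion the external work equals the change in potential energy: W_ext = qΔV = q(V_B − V_A).
At A: distances to the source charges are 1.13 m, 1.03 m, 1.90 m; V_A = Σ kqᵢ/rᵢ = -4.80×10⁴ V.
At B: distances to the source charges are 0.491 m, 0.280 m, 1.71 m; V_B = Σ kqᵢ/rᵢ = -1.63×10⁵ V.
ΔV = V_B − V_A = -1.15×10⁵ V.
W_ext = qΔV = (2.46×10⁻⁶ C)(-1.15×10⁵ V) = -0.283 J.

-0.283 J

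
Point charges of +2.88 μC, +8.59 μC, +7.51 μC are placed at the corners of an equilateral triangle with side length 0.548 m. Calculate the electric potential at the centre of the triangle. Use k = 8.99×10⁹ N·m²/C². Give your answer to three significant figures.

The total potential is the scalar sum of each charge's contribution, V = Σ kqᵢ/rᵢ.
The distance from each vertex to the centroid is a/√3 = 0.316 m.
V = k[(2.88×10⁻⁶)/(0.316) + (8.59×10⁻⁶)/(0.316) + (7.51×10⁻⁶)/(0.316)] = 5.39×10⁵ V.

5.39×10⁵ V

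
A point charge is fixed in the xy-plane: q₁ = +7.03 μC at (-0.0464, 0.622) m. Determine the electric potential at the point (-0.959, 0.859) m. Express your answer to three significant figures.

6.70×10⁴ V

The total potential is the scalar sum of each charge's contribution, V = Σ kqᵢ/rᵢ.
Distances from the field point to each charge: r₁ = 0.943 m.
V = k[(7.03×10⁻⁶)/(0.943)] = 6.70×10⁴ V.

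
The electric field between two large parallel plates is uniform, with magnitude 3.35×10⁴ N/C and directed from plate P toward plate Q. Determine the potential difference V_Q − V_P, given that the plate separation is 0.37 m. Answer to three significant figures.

In a uniform field, potential decreases in the direction of E: ΔV = −E·d for a displacement d parallel to E.
Going from P to Q is a displacement of 0.37 m along the field, so V_Q − V_P = −Ed = -1.24×10⁴ V.

-1.24×10⁴ V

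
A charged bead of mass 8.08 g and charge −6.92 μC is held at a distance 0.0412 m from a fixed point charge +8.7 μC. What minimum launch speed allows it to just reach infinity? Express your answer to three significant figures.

To just escape, total mechanical energy must reach zero at infinity: ½mv²_min + U = 0, so ½mv²_min = −U = |kQq|/r.
|U| = |kQq|/r = (8.99×10⁹ N·m²/C²)(8.70×10⁻⁶)(6.92×10⁻⁶)/(0.0412) = 13.1 J.
v_min = √(2|U|/m) = √(2·13.1/8.08×10⁻³) = 57.0 m/s.

57.0 m/s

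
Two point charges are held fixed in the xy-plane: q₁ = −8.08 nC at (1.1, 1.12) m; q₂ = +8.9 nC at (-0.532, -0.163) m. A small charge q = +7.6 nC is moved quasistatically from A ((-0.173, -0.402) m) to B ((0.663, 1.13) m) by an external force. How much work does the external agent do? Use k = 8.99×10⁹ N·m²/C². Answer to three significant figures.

For quasistatic motion the external work equals the change in potential energy: W_ext = qΔV = q(V_B − V_A).
At A: distances to the source charges are 1.98 m, 0.431 m; V_A = Σ kqᵢ/rᵢ = 149 V.
At B: distances to the source charges are 0.437 m, 1.76 m; V_B = Σ kqᵢ/rᵢ = -121 V.
ΔV = V_B − V_A = -270 V.
W_ext = qΔV = (7.60×10⁻⁹ C)(-270 V) = -2.05×10⁻⁶ J.

-2.05×10⁻⁶ J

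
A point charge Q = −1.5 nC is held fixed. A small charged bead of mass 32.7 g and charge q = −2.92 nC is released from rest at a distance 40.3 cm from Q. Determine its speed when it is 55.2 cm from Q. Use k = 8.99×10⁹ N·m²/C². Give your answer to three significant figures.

Only the electrostatic force acts, so mechanical energy is conserved: ½mv² = U₁ − U₂ = kQq(1/r₁ − 1/r₂).
U₁ − U₂ = (8.99×10⁹ N·m²/C²)(-1.50×10⁻⁹ C)(-2.92×10⁻⁹ C)(1/0.403 − 1/0.552) = 2.64×10⁻⁸ J.
v = √(2·2.64×10⁻⁸/0.0327) = 1.27×10⁻³ m/s.

1.27×10⁻³ m/s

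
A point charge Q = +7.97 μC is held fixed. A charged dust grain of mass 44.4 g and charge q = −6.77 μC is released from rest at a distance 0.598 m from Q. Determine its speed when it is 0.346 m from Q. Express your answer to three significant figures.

5.16 m/s

Only the electrostatic force acts, so mechanical energy is conserved: ½mv² = U₁ − U₂ = kQq(1/r₁ − 1/r₂).
U₁ − U₂ = (8.99×10⁹ N·m²/C²)(7.97×10⁻⁶ C)(-6.77×10⁻⁶ C)(1/0.598 − 1/0.346) = 0.591 J.
v = √(2·0.591/0.0444) = 5.16 m/s.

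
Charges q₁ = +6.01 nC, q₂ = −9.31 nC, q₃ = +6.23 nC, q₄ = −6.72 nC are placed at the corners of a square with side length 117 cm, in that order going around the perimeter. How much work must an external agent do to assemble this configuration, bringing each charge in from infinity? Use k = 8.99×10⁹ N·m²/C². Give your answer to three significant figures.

-9.64×10⁻⁷ J

The work to assemble the configuration equals its total potential energy, U = Σ kqᵢqⱼ/rᵢⱼ over all pairs.
The four side pairs have separation 1.17 m and the two diagonal pairs 1.65 m.
Summing all 6 pair terms gives U = -9.64×10⁻⁷ J.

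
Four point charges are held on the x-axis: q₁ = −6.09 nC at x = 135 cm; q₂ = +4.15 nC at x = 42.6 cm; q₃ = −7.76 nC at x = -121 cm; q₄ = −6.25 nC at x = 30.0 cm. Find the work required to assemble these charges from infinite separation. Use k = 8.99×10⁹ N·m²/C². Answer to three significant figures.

The work to assemble the configuration equals its total potential energy, U = Σ kqᵢqⱼ/rᵢⱼ over all pairs.
Pair separations: r₁₂ = 0.924 m, r₁₃ = 2.56 m, r₁₄ = 1.05 m, r₂₃ = 1.64 m, r₂₄ = 0.126 m, r₃₄ = 1.51 m.
Summing all 6 pair terms gives U = -1.49×10⁻⁶ J.

-1.49×10⁻⁶ J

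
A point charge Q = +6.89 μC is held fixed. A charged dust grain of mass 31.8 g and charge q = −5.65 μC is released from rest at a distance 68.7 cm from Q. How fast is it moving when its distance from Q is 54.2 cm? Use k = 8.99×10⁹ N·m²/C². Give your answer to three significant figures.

Only the electrostatic force acts, so mechanical energy is conserved: ½mv² = U₁ − U₂ = kQq(1/r₁ − 1/r₂).
U₁ − U₂ = (8.99×10⁹ N·m²/C²)(6.89×10⁻⁶ C)(-5.65×10⁻⁶ C)(1/0.687 − 1/0.542) = 0.136 J.
v = √(2·0.136/0.0318) = 2.93 m/s.

2.93 m/s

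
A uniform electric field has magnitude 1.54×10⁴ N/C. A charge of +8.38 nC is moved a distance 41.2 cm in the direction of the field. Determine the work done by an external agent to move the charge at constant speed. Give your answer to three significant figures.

The potential change for a displacement 41.2 cm in the direction of the field is ΔV = −Ed = -6340 V.
W_ext = qΔV = -5.32×10⁻⁵ J.

-5.32×10⁻⁵ J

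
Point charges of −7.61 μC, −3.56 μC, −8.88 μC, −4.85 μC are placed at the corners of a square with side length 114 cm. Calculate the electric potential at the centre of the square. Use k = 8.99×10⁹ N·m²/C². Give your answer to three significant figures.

Electric potential is a scalar, so the contributions from each charge add algebraically: V = Σ kqᵢ/rᵢ.
The distance from each corner to the centre is a√2/2 = 0.806 m.
V = k[(-7.61×10⁻⁶)/(0.806) + (-3.56×10⁻⁶)/(0.806) + (-8.88×10⁻⁶)/(0.806) + (-4.85×10⁻⁶)/(0.806)] = -2.78×10⁵ V.

-2.78×10⁵ V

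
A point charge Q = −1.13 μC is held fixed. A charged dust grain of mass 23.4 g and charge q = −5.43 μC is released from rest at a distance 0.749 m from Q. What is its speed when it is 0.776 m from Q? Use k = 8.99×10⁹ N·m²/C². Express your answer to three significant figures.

Only the electrostatic force acts, so mechanical energy is conserved: ½mv² = U₁ − U₂ = kQq(1/r₁ − 1/r₂).
U₁ − U₂ = (8.99×10⁹ N·m²/C²)(-1.13×10⁻⁶ C)(-5.43×10⁻⁶ C)(1/0.749 − 1/0.776) = 2.56×10⁻³ J.
v = √(2·2.56×10⁻³/0.0234) = 0.468 m/s.

0.468 m/s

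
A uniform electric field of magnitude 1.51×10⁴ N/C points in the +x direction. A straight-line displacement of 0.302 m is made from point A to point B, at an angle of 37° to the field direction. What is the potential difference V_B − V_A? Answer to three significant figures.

-3640 V

Only the component of displacement along E changes the potential: ΔV = −E·d·cosθ.
ΔV = −(1.51×10⁴ V/m)(0.302 m)cos37° = -3640 V.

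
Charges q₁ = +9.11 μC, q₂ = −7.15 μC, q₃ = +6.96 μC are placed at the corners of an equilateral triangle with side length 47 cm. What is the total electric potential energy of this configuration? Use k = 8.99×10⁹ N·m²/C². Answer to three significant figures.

-0.985 J

The work to assemble the configuration equals its total potential energy, U = Σ kqᵢqⱼ/rᵢⱼ over all pairs.
All three pair separations equal the side length, 0.470 m.
U = (-1.25) + (1.21) + (-0.952) = -0.985 J.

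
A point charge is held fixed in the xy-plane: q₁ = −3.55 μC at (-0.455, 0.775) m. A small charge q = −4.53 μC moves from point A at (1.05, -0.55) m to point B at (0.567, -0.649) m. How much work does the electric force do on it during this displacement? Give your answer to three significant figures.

The work done by the electric force is W_field = −ΔU = −q(V_B − V_A) = q(V_A − V_B).
At A: distance to the source charge is 2.01 m; V_A = kq₁/r = -1.59×10⁴ V.
At B: distance to the source charge is 1.75 m; V_B = kq₁/r = -1.82×10⁴ V.
ΔV = V_B − V_A = -2290 V.
W_field = −qΔV = −(-4.53×10⁻⁶ C)(-2290 V) = -0.0104 J.

-0.0104 J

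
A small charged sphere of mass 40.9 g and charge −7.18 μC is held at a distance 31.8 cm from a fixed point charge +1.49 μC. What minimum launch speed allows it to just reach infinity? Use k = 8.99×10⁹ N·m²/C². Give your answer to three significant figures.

3.85 m/s

To just escape, total mechanical energy must reach zero at infinity: ½mv²_min + U = 0, so ½mv²_min = −U = |kQq|/r.
|U| = |kQq|/r = (8.99×10⁹ N·m²/C²)(1.49×10⁻⁶)(7.18×10⁻⁶)/(0.318) = 0.302 J.
v_min = √(2|U|/m) = √(2·0.302/0.0409) = 3.85 m/s.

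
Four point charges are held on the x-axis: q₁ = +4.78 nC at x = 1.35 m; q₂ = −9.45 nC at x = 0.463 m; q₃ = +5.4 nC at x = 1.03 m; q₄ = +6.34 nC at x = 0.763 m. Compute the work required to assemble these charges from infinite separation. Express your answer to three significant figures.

-7.20×10⁻⁷ J

The work to assemble the configuration equals its total potential energy, U = Σ kqᵢqⱼ/rᵢⱼ over all pairs.
Pair separations: r₁₂ = 0.887 m, r₁₃ = 0.320 m, r₁₄ = 0.587 m, r₂₃ = 0.567 m, r₂₄ = 0.300 m, r₃₄ = 0.267 m.
Summing all 6 pair terms gives U = -7.20×10⁻⁷ J.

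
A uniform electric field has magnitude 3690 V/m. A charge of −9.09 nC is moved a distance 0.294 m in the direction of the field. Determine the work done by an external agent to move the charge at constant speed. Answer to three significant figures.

The potential change for a displacement 0.294 m in the direction of the field is ΔV = −Ed = -1080 V.
W_ext = qΔV = 9.86×10⁻⁶ J.

9.86×10⁻⁶ J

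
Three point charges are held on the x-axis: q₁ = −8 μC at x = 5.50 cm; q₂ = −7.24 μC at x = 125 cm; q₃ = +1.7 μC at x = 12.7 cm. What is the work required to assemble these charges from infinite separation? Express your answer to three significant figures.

The assembly work is the sum of pairwise potential energies, U = Σ_{i<j} kqᵢqⱼ/rᵢⱼ.
Pair separations: r₁₂ = 1.20 m, r₁₃ = 0.0720 m, r₂₃ = 1.12 m.
U = (0.436) + (-1.70) + (-0.0985) = -1.36 J.

-1.36 J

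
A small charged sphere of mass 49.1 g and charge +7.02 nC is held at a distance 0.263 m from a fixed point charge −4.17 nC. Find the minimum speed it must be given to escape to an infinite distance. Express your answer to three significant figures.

To just escape, total mechanical energy must reach zero at infinity: ½mv²_min + U = 0, so ½mv²_min = −U = |kQq|/r.
|U| = |kQq|/r = (8.99×10⁹ N·m²/C²)(4.17×10⁻⁹)(7.02×10⁻⁹)/(0.263) = 1.00×10⁻⁶ J.
v_min = √(2|U|/m) = √(2·1.00×10⁻⁶/0.0491) = 6.38×10⁻³ m/s.

6.38×10⁻³ m/s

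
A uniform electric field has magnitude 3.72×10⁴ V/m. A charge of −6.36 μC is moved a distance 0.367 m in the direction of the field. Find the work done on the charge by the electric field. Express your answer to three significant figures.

-0.0868 J

The potential change for a displacement 0.367 m in the direction of the field is ΔV = −Ed = -1.37×10⁴ V.
W_field = −qΔV = -0.0868 J.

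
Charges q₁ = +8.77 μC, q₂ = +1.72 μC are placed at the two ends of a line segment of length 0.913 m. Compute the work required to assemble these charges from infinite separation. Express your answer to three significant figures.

0.149 J

The assembly work is the sum of pairwise potential energies, U = Σ_{i<j} kqᵢqⱼ/rᵢⱼ.
The separation is r = 0.913 m.
U = (0.149) = 0.149 J.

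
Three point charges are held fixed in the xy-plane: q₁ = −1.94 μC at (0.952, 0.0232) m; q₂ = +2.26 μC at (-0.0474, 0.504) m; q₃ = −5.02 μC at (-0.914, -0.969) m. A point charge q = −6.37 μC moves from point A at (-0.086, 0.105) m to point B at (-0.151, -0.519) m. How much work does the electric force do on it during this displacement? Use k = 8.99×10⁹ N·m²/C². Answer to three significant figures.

-0.293 J

The work done by the electric force is W_field = −ΔU = −q(V_B − V_A) = q(V_A − V_B).
At A: distances to the source charges are 1.04 m, 0.401 m, 1.36 m; V_A = Σ kqᵢ/rᵢ = 655 V.
At B: distances to the source charges are 1.23 m, 1.03 m, 0.886 m; V_B = Σ kqᵢ/rᵢ = -4.54×10⁴ V.
ΔV = V_B − V_A = -4.60×10⁴ V.
W_field = −qΔV = −(-6.37×10⁻⁶ C)(-4.60×10⁴ V) = -0.293 J.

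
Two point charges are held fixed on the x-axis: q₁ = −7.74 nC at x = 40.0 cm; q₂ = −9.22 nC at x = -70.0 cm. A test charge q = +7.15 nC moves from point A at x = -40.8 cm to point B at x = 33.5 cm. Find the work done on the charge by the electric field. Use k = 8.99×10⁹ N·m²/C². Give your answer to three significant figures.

The work done by the electric force is W_field = −ΔU = −q(V_B − V_A) = q(V_A − V_B).
At A: distances to the source charges are 0.808 m, 0.292 m; V_A = Σ kqᵢ/rᵢ = -370 V.
At B: distances to the source charges are 0.0650 m, 1.03 m; V_B = Σ kqᵢ/rᵢ = -1150 V.
ΔV = V_B − V_A = -781 V.
W_field = −qΔV = −(7.15×10⁻⁹ C)(-781 V) = 5.58×10⁻⁶ J.

5.58×10⁻⁶ J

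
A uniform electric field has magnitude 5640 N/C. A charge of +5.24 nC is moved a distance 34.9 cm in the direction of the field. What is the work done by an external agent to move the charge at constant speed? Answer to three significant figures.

-1.03×10⁻⁵ J

The potential change for a displacement 34.9 cm in the direction of the field is ΔV = −Ed = -1970 V.
W_ext = qΔV = -1.03×10⁻⁵ J.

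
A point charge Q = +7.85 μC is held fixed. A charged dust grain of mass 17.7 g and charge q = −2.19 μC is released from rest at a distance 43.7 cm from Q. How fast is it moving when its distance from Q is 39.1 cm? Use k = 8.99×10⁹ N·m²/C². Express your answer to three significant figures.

Only the electrostatic force acts, so mechanical energy is conserved: ½mv² = U₁ − U₂ = kQq(1/r₁ − 1/r₂).
U₁ − U₂ = (8.99×10⁹ N·m²/C²)(7.85×10⁻⁶ C)(-2.19×10⁻⁶ C)(1/0.437 − 1/0.391) = 0.0416 J.
v = √(2·0.0416/0.0177) = 2.17 m/s.

2.17 m/s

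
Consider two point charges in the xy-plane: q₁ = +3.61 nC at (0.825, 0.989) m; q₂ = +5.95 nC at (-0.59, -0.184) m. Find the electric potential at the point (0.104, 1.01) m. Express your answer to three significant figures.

83.7 V

The total potential is the scalar sum of each charge's contribution, V = Σ kqᵢ/rᵢ.
Distances from the field point to each charge: r₁ = 0.721 m, r₂ = 1.38 m.
V = k[(3.61×10⁻⁹)/(0.721) + (5.95×10⁻⁹)/(1.38)] = 83.7 V.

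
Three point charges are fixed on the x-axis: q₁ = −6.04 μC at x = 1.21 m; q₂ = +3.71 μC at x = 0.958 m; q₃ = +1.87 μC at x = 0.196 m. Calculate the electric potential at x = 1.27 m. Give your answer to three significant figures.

-7.82×10⁵ V

Electric potential is a scalar, so the contributions from each charge add algebraically: V = Σ kqᵢ/rᵢ.
Distances from the field point to each charge: r₁ = 0.0600 m, r₂ = 0.312 m, r₃ = 1.07 m.
V = k[(-6.04×10⁻⁶)/(0.0600) + (3.71×10⁻⁶)/(0.312) + (1.87×10⁻⁶)/(1.07)] = -7.82×10⁵ V.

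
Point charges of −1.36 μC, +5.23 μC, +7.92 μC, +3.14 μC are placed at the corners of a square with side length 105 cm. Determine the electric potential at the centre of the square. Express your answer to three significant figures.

Electric potential is a scalar, so the contributions from each charge add algebraically: V = Σ kqᵢ/rᵢ.
The distance from each corner to the centre is a√2/2 = 0.742 m.
V = k[(-1.36×10⁻⁶)/(0.742) + (5.23×10⁻⁶)/(0.742) + (7.92×10⁻⁶)/(0.742) + (3.14×10⁻⁶)/(0.742)] = 1.81×10⁵ V.

1.81×10⁵ V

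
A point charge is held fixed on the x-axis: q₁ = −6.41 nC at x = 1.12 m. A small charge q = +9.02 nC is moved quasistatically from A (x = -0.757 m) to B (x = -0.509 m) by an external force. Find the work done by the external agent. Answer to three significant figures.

For quasistatic motion the external work equals the change in potential energy: W_ext = qΔV = q(V_B − V_A).
At A: distance to the source charge is 1.88 m; V_A = kq₁/r = -30.7 V.
At B: distance to the source charge is 1.63 m; V_B = kq₁/r = -35.4 V.
ΔV = V_B − V_A = -4.67 V.
W_ext = qΔV = (9.02×10⁻⁹ C)(-4.67 V) = -4.22×10⁻⁸ J.

-4.22×10⁻⁸ J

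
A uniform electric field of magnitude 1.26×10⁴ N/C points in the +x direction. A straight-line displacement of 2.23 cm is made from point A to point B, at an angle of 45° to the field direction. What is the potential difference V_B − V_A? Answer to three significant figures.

-199 V

Only the component of displacement along E changes the potential: ΔV = −E·d·cosθ.
ΔV = −(1.26×10⁴ V/m)(0.0223 m)cos45° = -199 V.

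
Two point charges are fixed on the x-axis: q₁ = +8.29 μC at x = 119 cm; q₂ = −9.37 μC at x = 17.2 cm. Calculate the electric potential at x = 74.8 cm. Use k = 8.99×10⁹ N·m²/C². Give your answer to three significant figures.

2.24×10⁴ V

Electric potential is a scalar, so the contributions from each charge add algebraically: V = Σ kqᵢ/rᵢ.
Distances from the field point to each charge: r₁ = 0.442 m, r₂ = 0.576 m.
V = k[(8.29×10⁻⁶)/(0.442) + (-9.37×10⁻⁶)/(0.576)] = 2.24×10⁴ V.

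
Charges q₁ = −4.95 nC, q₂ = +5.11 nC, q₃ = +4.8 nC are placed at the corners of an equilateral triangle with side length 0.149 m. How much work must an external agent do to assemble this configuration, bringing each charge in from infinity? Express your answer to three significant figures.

-1.48×10⁻⁶ J

The work to assemble the configuration equals its total potential energy, U = Σ kqᵢqⱼ/rᵢⱼ over all pairs.
All three pair separations equal the side length, 0.149 m.
U = (-1.53×10⁻⁶) + (-1.43×10⁻⁶) + (1.48×10⁻⁶) = -1.48×10⁻⁶ J.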